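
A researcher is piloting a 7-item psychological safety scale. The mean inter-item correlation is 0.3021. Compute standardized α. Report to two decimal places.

Standardized α = k·r̄ / (1 + (k−1)·r̄) = 7 × 0.3021 / (1 + 6 × 0.3021)
  = 2.1147 / 2.8126 = 0.75

α = 0.75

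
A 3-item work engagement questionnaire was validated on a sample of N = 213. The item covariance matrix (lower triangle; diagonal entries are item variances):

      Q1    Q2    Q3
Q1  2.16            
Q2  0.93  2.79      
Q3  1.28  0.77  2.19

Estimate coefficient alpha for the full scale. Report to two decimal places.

coefficient alpha = 0.68

Σσ²ᵢ = 2.16 + 2.79 + 2.19 = 7.14
Σ_{i<j} σ_ij = 2.98
σ²_total = 7.14 + 2 × 2.98 = 13.10
α = (k/(k−1))·(1 − Σσ²ᵢ/σ²_total) = (3/2)·(1 − 7.14/13.10) = 0.68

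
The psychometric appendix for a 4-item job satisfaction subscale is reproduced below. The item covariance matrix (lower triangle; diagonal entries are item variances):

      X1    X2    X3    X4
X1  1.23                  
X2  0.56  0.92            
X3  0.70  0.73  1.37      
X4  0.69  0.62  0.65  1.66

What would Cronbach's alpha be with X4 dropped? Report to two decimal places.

Remaining items: X1, X2, X3 (k = 3).
ΣVar(i) = 1.23 + 0.92 + 1.37 = 3.52
σ²_total = 3.52 + 2 × 1.99 = 7.50
α (item deleted) = (3/2)·(1 − 3.52/7.50) = 0.80

α = 0.80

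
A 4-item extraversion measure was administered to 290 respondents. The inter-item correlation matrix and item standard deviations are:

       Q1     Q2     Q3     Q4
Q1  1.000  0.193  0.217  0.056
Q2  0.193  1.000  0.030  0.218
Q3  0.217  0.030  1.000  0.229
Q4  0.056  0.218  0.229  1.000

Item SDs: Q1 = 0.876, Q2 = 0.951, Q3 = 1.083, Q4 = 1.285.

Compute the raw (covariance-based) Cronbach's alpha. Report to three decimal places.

Σσ²ᵢ = 0.876² + 0.951² + 1.083² + 1.285² = 4.4959
Covariances σ_ij = r_ij · s_i · s_j:
  σ(Q1,Q2) = 0.193 × 0.876 × 0.951 = 0.1608
  σ(Q1,Q3) = 0.217 × 0.876 × 1.083 = 0.2059
  σ(Q1,Q4) = 0.056 × 0.876 × 1.285 = 0.0630
  σ(Q2,Q3) = 0.030 × 0.951 × 1.083 = 0.0309
  σ(Q2,Q4) = 0.218 × 0.951 × 1.285 = 0.2664
  σ(Q3,Q4) = 0.229 × 1.083 × 1.285 = 0.3187
σ²_T = Σσ²ᵢ + 2·Σσ_ij = 4.4959 + 2 × 1.0457 = 6.5873
α = (4/3)·(1 − 4.4959/6.5873) = 0.423

α = 0.423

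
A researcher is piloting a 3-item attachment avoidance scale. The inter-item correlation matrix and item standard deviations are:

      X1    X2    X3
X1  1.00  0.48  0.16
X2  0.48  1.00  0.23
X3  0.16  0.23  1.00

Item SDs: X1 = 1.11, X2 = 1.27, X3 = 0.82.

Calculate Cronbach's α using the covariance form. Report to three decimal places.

Σσ²ᵢ = 1.11² + 1.27² + 0.82² = 3.5174
Covariances σ_ij = r_ij · s_i · s_j:
  σ(X1,X2) = 0.48 × 1.11 × 1.27 = 0.6767
  σ(X1,X3) = 0.16 × 1.11 × 0.82 = 0.1456
  σ(X2,X3) = 0.23 × 1.27 × 0.82 = 0.2395
σ²_T = Σσ²ᵢ + 2·Σσ_ij = 3.5174 + 2 × 1.0618 = 5.6410
α = (3/2)·(1 − 3.5174/5.6410) = 0.565

α = 0.565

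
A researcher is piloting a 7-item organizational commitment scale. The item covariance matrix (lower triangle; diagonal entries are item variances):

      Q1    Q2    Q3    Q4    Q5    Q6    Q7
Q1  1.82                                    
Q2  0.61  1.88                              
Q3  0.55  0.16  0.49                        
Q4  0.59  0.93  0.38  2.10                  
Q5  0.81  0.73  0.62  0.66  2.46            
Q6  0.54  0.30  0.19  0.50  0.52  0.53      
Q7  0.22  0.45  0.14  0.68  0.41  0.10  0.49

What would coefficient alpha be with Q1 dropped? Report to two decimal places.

coefficient alpha = 0.76

Remaining items: Q2, Q3, Q4, Q5, Q6, Q7 (k = 6).
Σσ²ᵢ = 1.88 + 0.49 + 2.10 + 2.46 + 0.53 + 0.49 = 7.95
Var(T) = 7.95 + 2 × 6.77 = 21.49
α (item deleted) = (6/5)·(1 − 7.95/21.49) = 0.76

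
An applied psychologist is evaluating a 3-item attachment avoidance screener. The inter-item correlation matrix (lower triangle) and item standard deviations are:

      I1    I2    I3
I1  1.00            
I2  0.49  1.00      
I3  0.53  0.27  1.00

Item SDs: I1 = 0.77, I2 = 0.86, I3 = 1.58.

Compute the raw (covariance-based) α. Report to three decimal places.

α = 0.617

Σσ²ᵢ = 0.77² + 0.86² + 1.58² = 3.8289
Covariances σ_ij = r_ij · s_i · s_j:
  σ(I1,I2) = 0.49 × 0.77 × 0.86 = 0.3245
  σ(I1,I3) = 0.53 × 0.77 × 1.58 = 0.6448
  σ(I2,I3) = 0.27 × 0.86 × 1.58 = 0.3669
σ²_T = Σσ²ᵢ + 2·Σσ_ij = 3.8289 + 2 × 1.3362 = 6.5013
α = (3/2)·(1 − 3.8289/6.5013) = 0.617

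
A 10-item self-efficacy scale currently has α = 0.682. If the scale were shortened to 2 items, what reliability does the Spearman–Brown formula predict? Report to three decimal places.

predicted reliability = 0.300

Length factor m = 2/10 = 0.2000
α' = m·α / (1 − (1−m)·α)
   = 2/10 × 0.682 / (1 − (1 − 2/10) × 0.682)
   = 0.1364 / 0.4544 = 0.300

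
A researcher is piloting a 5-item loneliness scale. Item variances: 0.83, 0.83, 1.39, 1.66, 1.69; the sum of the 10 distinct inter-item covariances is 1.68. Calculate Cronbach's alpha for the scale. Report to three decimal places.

Σσᵢ² = 0.83 + 0.83 + 1.39 + 1.66 + 1.69 = 6.40
Sum of distinct covariances = 1.68
σ²_total = Σσᵢ² + 2·Σcov = 6.40 + 2 × 1.68 = 9.76
α = (5/4)·(1 − 6.40/9.76) = 0.430

α = 0.430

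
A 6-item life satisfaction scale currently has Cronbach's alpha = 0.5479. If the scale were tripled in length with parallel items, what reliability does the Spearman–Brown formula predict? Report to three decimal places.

predicted reliability = 0.784

Length factor m = 3
α' = m·α / (1 + (m−1)·α)
   = 3 × 0.5479 / (1 + (3 − 1) × 0.5479)
   = 1.6437 / 2.0958 = 0.784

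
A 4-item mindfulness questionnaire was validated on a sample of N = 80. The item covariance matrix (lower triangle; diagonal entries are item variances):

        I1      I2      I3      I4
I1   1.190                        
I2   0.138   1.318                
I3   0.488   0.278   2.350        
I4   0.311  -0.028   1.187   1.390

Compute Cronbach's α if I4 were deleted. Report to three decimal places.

α = 0.407

Remaining items: I1, I2, I3 (k = 3).
ΣVar(i) = 1.190 + 1.318 + 2.350 = 4.858
σ²_T = 4.858 + 2 × 0.904 = 6.666
α (item deleted) = (3/2)·(1 − 4.858/6.666) = 0.407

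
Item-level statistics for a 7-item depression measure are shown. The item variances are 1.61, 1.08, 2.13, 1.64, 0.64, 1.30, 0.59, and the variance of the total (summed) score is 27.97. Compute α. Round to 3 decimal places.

α = 0.792

ΣVar(i) = 1.61 + 1.08 + 2.13 + 1.64 + 0.64 + 1.30 + 0.59 = 8.99
α = (k/(k−1))·(1 − ΣVar(i)/σ²_T) = (7/6)·(1 − 8.99/27.97) = 0.792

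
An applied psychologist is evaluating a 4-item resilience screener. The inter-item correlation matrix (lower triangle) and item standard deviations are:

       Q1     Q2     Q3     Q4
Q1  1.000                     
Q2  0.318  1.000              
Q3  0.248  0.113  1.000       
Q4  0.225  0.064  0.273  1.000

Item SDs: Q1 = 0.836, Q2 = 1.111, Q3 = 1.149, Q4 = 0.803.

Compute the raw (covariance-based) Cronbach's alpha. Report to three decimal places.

Cronbach's alpha = 0.491

Σσ²ᵢ = 0.836² + 1.111² + 1.149² + 0.803² = 3.8982
Covariances σ_ij = r_ij · s_i · s_j:
  σ(Q1,Q2) = 0.318 × 0.836 × 1.111 = 0.2954
  σ(Q1,Q3) = 0.248 × 0.836 × 1.149 = 0.2382
  σ(Q1,Q4) = 0.225 × 0.836 × 0.803 = 0.1510
  σ(Q2,Q3) = 0.113 × 1.111 × 1.149 = 0.1442
  σ(Q2,Q4) = 0.064 × 1.111 × 0.803 = 0.0571
  σ(Q3,Q4) = 0.273 × 1.149 × 0.803 = 0.2519
σ²_T = Σσ²ᵢ + 2·Σσ_ij = 3.8982 + 2 × 1.1378 = 6.1738
α = (4/3)·(1 − 3.8982/6.1738) = 0.491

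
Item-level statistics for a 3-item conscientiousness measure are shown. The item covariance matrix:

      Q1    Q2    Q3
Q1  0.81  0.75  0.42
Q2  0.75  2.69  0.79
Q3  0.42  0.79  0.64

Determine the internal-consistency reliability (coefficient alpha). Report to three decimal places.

coefficient alpha = 0.730

Σσᵢ² = 0.81 + 2.69 + 0.64 = 4.14
Σ_{i<j} σ_ij = 1.96
σ²_T = 4.14 + 2 × 1.96 = 8.06
α = (k/(k−1))·(1 − Σσᵢ²/σ²_T) = (3/2)·(1 − 4.14/8.06) = 0.730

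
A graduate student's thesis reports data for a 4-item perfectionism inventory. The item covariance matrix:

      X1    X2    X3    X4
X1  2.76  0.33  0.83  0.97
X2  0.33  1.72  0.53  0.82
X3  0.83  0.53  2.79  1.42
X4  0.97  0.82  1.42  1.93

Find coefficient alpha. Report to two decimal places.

α = 0.69

sum of item variances = 2.76 + 1.72 + 2.79 + 1.93 = 9.20
Σ_{i<j} σ_ij = 4.90
Var(T) = 9.20 + 2 × 4.90 = 19.00
α = (k/(k−1))·(1 − sum of item variances/Var(T)) = (4/3)·(1 − 9.20/19.00) = 0.69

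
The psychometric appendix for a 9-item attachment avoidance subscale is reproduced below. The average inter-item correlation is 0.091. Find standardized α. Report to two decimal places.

α = 0.47

Standardized α = k·r̄ / (1 + (k−1)·r̄) = 9 × 0.091 / (1 + 8 × 0.091)
  = 0.8190 / 1.7280 = 0.47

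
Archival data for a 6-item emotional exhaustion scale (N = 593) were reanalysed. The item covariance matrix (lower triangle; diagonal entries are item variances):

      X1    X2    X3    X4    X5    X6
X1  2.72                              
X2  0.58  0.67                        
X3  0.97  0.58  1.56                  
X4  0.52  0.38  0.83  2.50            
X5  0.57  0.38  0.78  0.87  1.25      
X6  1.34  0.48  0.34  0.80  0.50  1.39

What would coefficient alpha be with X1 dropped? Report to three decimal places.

Remaining items: X2, X3, X4, X5, X6 (k = 5).
ΣVar(i) = 0.67 + 1.56 + 2.50 + 1.25 + 1.39 = 7.37
total variance = 7.37 + 2 × 5.94 = 19.25
α (item deleted) = (5/4)·(1 − 7.37/19.25) = 0.771

α = 0.771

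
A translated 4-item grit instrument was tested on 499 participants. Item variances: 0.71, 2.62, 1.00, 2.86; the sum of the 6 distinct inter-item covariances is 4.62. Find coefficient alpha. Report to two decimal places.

coefficient alpha = 0.75

ΣVar(i) = 0.71 + 2.62 + 1.00 + 2.86 = 7.19
Sum of distinct covariances = 4.62
σ²_total = ΣVar(i) + 2·Σcov = 7.19 + 2 × 4.62 = 16.43
α = (4/3)·(1 − 7.19/16.43) = 0.75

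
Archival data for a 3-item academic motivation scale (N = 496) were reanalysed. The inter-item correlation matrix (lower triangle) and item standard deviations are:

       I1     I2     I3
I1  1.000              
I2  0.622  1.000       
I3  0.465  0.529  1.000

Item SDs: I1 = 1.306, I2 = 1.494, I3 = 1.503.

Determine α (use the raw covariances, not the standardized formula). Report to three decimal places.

α = 0.775

Σσ²ᵢ = 1.306² + 1.494² + 1.503² = 6.1967
Covariances σ_ij = r_ij · s_i · s_j:
  σ(I1,I2) = 0.622 × 1.306 × 1.494 = 1.2136
  σ(I1,I3) = 0.465 × 1.306 × 1.503 = 0.9128
  σ(I2,I3) = 0.529 × 1.494 × 1.503 = 1.1879
σ²_T = Σσ²ᵢ + 2·Σσ_ij = 6.1967 + 2 × 3.3143 = 12.8253
α = (3/2)·(1 − 6.1967/12.8253) = 0.775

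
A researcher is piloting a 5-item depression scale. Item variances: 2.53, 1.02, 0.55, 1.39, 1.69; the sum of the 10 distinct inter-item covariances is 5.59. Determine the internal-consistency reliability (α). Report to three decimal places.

ΣVar(i) = 2.53 + 1.02 + 0.55 + 1.39 + 1.69 = 7.18
Sum of distinct covariances = 5.59
Var(T) = ΣVar(i) + 2·Σcov = 7.18 + 2 × 5.59 = 18.36
α = (5/4)·(1 − 7.18/18.36) = 0.761

α = 0.761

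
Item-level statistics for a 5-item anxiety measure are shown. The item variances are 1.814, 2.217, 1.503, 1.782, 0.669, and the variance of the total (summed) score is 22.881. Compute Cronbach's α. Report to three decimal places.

Σσ²ᵢ = 1.814 + 2.217 + 1.503 + 1.782 + 0.669 = 7.985
α = (k/(k−1))·(1 − Σσ²ᵢ/σ²_T) = (5/4)·(1 − 7.985/22.881) = 0.814

Cronbach's α = 0.814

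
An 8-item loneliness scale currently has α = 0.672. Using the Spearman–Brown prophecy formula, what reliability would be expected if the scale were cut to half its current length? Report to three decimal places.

predicted reliability = 0.506

Length factor m = 1/2
α' = m·α / (1 − (1−m)·α)
   = 1/2 × 0.672 / (1 − (1 − 1/2) × 0.672)
   = 0.3360 / 0.6640 = 0.506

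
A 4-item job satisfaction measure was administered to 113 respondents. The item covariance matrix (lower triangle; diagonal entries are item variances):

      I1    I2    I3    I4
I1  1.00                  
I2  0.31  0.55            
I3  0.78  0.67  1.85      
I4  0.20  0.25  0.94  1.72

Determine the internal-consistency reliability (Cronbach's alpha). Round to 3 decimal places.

Σσ²ᵢ = 1.00 + 0.55 + 1.85 + 1.72 = 5.12
Sum of the distinct covariances = 3.15
Var(T) = 5.12 + 2 × 3.15 = 11.42
α = (k/(k−1))·(1 − Σσ²ᵢ/Var(T)) = (4/3)·(1 − 5.12/11.42) = 0.736

Cronbach's alpha = 0.736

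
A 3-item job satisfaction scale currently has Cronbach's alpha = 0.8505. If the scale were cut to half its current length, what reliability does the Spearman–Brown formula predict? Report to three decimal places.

Length factor m = 1/2
α' = m·α / (1 − (1−m)·α)
   = 1/2 × 0.8505 / (1 − (1 − 1/2) × 0.8505)
   = 0.4253 / 0.5747 = 0.740

predicted reliability = 0.740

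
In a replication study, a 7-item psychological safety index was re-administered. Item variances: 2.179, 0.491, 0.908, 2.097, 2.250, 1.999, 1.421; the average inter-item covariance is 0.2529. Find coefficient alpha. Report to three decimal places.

Σσᵢ² = 2.179 + 0.491 + 0.908 + 2.097 + 2.250 + 1.999 + 1.421 = 11.345
Sum of the 21 distinct covariances = 21 × 0.2529 = 5.3109
σ²_T = Σσᵢ² + 2·Σcov = 11.345 + 2 × 5.3109 = 21.9668
α = (7/6)·(1 − 11.345/21.9668) = 0.564

coefficient alpha = 0.564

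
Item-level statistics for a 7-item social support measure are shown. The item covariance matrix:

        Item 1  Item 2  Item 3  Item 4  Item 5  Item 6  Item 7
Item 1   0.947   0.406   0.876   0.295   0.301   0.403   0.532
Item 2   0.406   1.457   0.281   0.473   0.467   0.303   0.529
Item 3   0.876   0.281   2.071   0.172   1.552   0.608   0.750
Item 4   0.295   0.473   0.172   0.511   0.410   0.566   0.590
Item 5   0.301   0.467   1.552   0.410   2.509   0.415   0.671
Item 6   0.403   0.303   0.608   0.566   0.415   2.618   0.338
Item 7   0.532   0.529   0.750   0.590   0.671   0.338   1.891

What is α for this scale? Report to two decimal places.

Σσ²ᵢ = 0.947 + 1.457 + 2.071 + 0.511 + 2.509 + 2.618 + 1.891 = 12.004
Σ_{i<j} σ_ij = 10.938
total variance = 12.004 + 2 × 10.938 = 33.880
α = (k/(k−1))·(1 − Σσ²ᵢ/total variance) = (7/6)·(1 − 12.004/33.880) = 0.75

α = 0.75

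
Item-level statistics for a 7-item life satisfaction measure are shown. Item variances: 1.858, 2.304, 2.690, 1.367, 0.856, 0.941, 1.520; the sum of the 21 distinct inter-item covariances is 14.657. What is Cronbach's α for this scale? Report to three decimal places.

α = 0.837

Σσᵢ² = 1.858 + 2.304 + 2.690 + 1.367 + 0.856 + 0.941 + 1.520 = 11.536
Sum of distinct covariances = 14.657
Var(T) = Σσᵢ² + 2·Σcov = 11.536 + 2 × 14.657 = 40.850
α = (7/6)·(1 − 11.536/40.850) = 0.837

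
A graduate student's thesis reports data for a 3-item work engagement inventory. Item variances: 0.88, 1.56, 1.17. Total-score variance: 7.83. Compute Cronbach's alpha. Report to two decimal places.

α = 0.81

sum of item variances = 0.88 + 1.56 + 1.17 = 3.61
α = (k/(k−1))·(1 − sum of item variances/total variance) = (3/2)·(1 − 3.61/7.83) = 0.81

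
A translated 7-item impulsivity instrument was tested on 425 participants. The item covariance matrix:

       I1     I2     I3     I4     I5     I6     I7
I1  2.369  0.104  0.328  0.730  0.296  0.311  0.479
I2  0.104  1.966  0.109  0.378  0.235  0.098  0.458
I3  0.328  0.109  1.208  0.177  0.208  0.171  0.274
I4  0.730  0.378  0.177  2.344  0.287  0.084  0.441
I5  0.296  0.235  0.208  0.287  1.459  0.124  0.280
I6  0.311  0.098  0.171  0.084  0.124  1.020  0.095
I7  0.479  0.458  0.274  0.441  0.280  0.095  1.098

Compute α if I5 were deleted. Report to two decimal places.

α = 0.55

Remaining items: I1, I2, I3, I4, I6, I7 (k = 6).
Σσ²ᵢ = 2.369 + 1.966 + 1.208 + 2.344 + 1.020 + 1.098 = 10.005
Var(T) = 10.005 + 2 × 4.237 = 18.479
α (item deleted) = (6/5)·(1 − 10.005/18.479) = 0.55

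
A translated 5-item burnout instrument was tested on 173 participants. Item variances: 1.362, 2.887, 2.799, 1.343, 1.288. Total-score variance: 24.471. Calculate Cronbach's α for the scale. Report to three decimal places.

sum of item variances = 1.362 + 2.887 + 2.799 + 1.343 + 1.288 = 9.679
α = (k/(k−1))·(1 − sum of item variances/total variance) = (5/4)·(1 − 9.679/24.471) = 0.756

α = 0.756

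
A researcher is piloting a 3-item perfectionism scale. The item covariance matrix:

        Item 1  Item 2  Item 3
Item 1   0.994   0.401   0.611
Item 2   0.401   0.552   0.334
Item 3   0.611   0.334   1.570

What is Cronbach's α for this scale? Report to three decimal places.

α = 0.695

Σσᵢ² = 0.994 + 0.552 + 1.570 = 3.116
Sum of off-diagonal covariances = 1.346
total variance = 3.116 + 2 × 1.346 = 5.808
α = (k/(k−1))·(1 − Σσᵢ²/total variance) = (3/2)·(1 − 3.116/5.808) = 0.695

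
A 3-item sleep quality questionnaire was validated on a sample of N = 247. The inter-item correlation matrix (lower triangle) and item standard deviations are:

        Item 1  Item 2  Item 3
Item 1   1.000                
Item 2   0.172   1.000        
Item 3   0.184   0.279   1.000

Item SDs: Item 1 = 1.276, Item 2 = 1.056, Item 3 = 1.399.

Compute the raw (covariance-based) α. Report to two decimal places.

Σσ²ᵢ = 1.276² + 1.056² + 1.399² = 4.7005
Covariances σ_ij = r_ij · s_i · s_j:
  σ(Item 1,Item 2) = 0.172 × 1.276 × 1.056 = 0.2318
  σ(Item 1,Item 3) = 0.184 × 1.276 × 1.399 = 0.3285
  σ(Item 2,Item 3) = 0.279 × 1.056 × 1.399 = 0.4122
σ²_T = Σσ²ᵢ + 2·Σσ_ij = 4.7005 + 2 × 0.9725 = 6.6455
α = (3/2)·(1 − 4.7005/6.6455) = 0.44

α = 0.44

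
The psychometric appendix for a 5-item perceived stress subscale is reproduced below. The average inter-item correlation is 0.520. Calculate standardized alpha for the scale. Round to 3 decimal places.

α = 0.844

Standardized α = k·r̄ / (1 + (k−1)·r̄) = 5 × 0.520 / (1 + 4 × 0.520)
  = 2.6000 / 3.0800 = 0.844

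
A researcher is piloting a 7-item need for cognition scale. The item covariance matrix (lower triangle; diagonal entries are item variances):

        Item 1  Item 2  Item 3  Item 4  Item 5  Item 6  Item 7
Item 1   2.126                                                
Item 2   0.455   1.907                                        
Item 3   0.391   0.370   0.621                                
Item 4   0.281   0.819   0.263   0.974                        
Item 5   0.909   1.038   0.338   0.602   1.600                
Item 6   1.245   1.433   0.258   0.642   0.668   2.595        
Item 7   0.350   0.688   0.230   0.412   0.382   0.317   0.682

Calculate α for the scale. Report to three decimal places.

Σσᵢ² = 2.126 + 1.907 + 0.621 + 0.974 + 1.600 + 2.595 + 0.682 = 10.505
Sum of off-diagonal covariances = 12.091
σ²_total = 10.505 + 2 × 12.091 = 34.687
α = (k/(k−1))·(1 − Σσᵢ²/σ²_total) = (7/6)·(1 − 10.505/34.687) = 0.813

α = 0.813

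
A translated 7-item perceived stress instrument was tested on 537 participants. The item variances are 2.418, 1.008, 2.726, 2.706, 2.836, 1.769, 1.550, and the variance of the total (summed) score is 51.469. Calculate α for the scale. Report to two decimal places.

α = 0.83

Σσ²ᵢ = 2.418 + 1.008 + 2.726 + 2.706 + 2.836 + 1.769 + 1.550 = 15.013
α = (k/(k−1))·(1 − Σσ²ᵢ/σ²_total) = (7/6)·(1 − 15.013/51.469) = 0.83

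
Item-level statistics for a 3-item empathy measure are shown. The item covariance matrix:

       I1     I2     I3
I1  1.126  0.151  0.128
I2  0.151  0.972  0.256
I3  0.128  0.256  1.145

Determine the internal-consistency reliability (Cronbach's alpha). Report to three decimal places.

sum of item variances = 1.126 + 0.972 + 1.145 = 3.243
Σ_{i<j} σ_ij = 0.535
Var(T) = 3.243 + 2 × 0.535 = 4.313
α = (k/(k−1))·(1 − sum of item variances/Var(T)) = (3/2)·(1 − 3.243/4.313) = 0.372

Cronbach's alpha = 0.372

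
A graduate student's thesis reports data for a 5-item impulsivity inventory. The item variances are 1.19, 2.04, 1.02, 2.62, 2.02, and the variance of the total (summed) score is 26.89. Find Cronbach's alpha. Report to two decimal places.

Σσ²ᵢ = 1.19 + 2.04 + 1.02 + 2.62 + 2.02 = 8.89
α = (k/(k−1))·(1 − Σσ²ᵢ/σ²_T) = (5/4)·(1 − 8.89/26.89) = 0.84

Cronbach's alpha = 0.84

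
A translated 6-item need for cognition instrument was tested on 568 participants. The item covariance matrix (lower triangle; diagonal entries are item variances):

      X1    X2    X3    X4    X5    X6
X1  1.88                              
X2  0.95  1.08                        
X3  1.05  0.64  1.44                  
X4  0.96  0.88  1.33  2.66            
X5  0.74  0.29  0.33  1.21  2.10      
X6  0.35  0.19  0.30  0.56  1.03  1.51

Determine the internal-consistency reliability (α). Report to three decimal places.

α = 0.803

sum of item variances = 1.88 + 1.08 + 1.44 + 2.66 + 2.10 + 1.51 = 10.67
Sum of the distinct covariances = 10.81
total variance = 10.67 + 2 × 10.81 = 32.29
α = (k/(k−1))·(1 − sum of item variances/total variance) = (6/5)·(1 − 10.67/32.29) = 0.803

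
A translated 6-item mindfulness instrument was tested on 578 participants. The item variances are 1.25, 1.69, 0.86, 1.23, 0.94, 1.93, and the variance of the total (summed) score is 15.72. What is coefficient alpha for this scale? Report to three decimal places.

α = 0.597

Σσᵢ² = 1.25 + 1.69 + 0.86 + 1.23 + 0.94 + 1.93 = 7.90
α = (k/(k−1))·(1 − Σσᵢ²/Var(T)) = (6/5)·(1 − 7.90/15.72) = 0.597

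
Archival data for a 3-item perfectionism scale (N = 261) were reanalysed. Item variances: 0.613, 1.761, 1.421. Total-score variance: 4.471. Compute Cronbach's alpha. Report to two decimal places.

sum of item variances = 0.613 + 1.761 + 1.421 = 3.795
α = (k/(k−1))·(1 − sum of item variances/Var(T)) = (3/2)·(1 − 3.795/4.471) = 0.23

α = 0.23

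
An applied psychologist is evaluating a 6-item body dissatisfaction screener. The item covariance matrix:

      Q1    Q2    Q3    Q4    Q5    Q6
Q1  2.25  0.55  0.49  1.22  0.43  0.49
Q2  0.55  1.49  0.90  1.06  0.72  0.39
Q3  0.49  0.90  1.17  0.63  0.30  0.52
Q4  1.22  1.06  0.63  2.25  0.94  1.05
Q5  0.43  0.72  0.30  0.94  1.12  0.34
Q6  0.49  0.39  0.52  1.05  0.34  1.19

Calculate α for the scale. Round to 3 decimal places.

Σσ²ᵢ = 2.25 + 1.49 + 1.17 + 2.25 + 1.12 + 1.19 = 9.47
Sum of off-diagonal covariances = 10.03
σ²_total = 9.47 + 2 × 10.03 = 29.53
α = (k/(k−1))·(1 − Σσ²ᵢ/σ²_total) = (6/5)·(1 − 9.47/29.53) = 0.815

α = 0.815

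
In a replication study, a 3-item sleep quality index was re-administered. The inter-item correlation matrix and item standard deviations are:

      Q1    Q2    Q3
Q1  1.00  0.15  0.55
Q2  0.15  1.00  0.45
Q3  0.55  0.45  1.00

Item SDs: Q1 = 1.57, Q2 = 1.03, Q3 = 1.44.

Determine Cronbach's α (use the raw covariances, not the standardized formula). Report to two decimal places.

α = 0.65

Σσ²ᵢ = 1.57² + 1.03² + 1.44² = 5.5994
Covariances σ_ij = r_ij · s_i · s_j:
  σ(Q1,Q2) = 0.15 × 1.57 × 1.03 = 0.2426
  σ(Q1,Q3) = 0.55 × 1.57 × 1.44 = 1.2434
  σ(Q2,Q3) = 0.45 × 1.03 × 1.44 = 0.6674
σ²_T = Σσ²ᵢ + 2·Σσ_ij = 5.5994 + 2 × 2.1534 = 9.9062
α = (3/2)·(1 − 5.5994/9.9062) = 0.65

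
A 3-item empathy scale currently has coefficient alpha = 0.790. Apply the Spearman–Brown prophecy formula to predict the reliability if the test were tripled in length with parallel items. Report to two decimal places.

predicted reliability = 0.92

Length factor m = 3
α' = m·α / (1 + (m−1)·α)
   = 3 × 0.790 / (1 + (3 − 1) × 0.790)
   = 2.3700 / 2.5800 = 0.92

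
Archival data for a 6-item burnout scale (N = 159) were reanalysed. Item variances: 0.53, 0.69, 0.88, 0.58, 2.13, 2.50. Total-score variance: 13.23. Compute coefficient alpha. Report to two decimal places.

sum of item variances = 0.53 + 0.69 + 0.88 + 0.58 + 2.13 + 2.50 = 7.31
α = (k/(k−1))·(1 − sum of item variances/σ²_T) = (6/5)·(1 − 7.31/13.23) = 0.54

coefficient alpha = 0.54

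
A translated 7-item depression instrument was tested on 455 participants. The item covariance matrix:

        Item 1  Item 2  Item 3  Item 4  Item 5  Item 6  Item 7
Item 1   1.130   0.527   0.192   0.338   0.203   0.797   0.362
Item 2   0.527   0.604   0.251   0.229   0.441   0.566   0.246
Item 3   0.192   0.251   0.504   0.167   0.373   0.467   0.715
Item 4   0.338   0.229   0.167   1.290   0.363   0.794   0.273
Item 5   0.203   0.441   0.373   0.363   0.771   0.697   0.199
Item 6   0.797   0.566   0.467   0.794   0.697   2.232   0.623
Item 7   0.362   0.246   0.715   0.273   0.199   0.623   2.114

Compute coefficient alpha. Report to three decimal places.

Σσ²ᵢ = 1.130 + 0.604 + 0.504 + 1.290 + 0.771 + 2.232 + 2.114 = 8.645
Sum of off-diagonal covariances = 8.823
total variance = 8.645 + 2 × 8.823 = 26.291
α = (k/(k−1))·(1 − Σσ²ᵢ/total variance) = (7/6)·(1 − 8.645/26.291) = 0.783

α = 0.783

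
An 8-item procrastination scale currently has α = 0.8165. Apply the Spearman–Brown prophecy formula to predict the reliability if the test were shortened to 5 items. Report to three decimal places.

Length factor m = 5/8 = 0.6250
α' = m·α / (1 − (1−m)·α)
   = 5/8 × 0.8165 / (1 − (1 − 5/8) × 0.8165)
   = 0.5103 / 0.6938 = 0.736

predicted reliability = 0.736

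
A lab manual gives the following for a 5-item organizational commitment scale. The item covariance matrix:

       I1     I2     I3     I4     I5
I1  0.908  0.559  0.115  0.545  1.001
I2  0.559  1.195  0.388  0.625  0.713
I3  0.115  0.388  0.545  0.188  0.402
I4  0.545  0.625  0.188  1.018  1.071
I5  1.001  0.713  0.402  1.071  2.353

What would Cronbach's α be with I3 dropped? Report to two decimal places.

Cronbach's α = 0.83

Remaining items: I1, I2, I4, I5 (k = 4).
sum of item variances = 0.908 + 1.195 + 1.018 + 2.353 = 5.474
σ²_total = 5.474 + 2 × 4.514 = 14.502
α (item deleted) = (4/3)·(1 − 5.474/14.502) = 0.83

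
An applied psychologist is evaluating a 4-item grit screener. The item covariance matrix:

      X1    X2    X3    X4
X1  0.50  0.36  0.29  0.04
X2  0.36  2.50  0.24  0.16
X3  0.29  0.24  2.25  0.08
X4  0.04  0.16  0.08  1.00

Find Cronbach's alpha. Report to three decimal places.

Cronbach's alpha = 0.363

Σσᵢ² = 0.50 + 2.50 + 2.25 + 1.00 = 6.25
Sum of the distinct covariances = 1.17
Var(T) = 6.25 + 2 × 1.17 = 8.59
α = (k/(k−1))·(1 − Σσᵢ²/Var(T)) = (4/3)·(1 − 6.25/8.59) = 0.363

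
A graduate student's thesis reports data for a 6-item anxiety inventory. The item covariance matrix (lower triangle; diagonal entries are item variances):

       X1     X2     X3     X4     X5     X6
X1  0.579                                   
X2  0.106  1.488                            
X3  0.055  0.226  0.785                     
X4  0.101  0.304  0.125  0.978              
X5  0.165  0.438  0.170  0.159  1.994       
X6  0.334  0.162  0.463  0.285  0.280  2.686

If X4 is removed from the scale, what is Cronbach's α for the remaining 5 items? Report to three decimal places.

Remaining items: X1, X2, X3, X5, X6 (k = 5).
ΣVar(i) = 0.579 + 1.488 + 0.785 + 1.994 + 2.686 = 7.532
Var(T) = 7.532 + 2 × 2.399 = 12.330
α (item deleted) = (5/4)·(1 − 7.532/12.330) = 0.486

Cronbach's α = 0.486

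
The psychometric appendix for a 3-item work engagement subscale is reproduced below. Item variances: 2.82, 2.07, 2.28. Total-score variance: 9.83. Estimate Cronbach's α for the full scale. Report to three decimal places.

ΣVar(i) = 2.82 + 2.07 + 2.28 = 7.17
α = (k/(k−1))·(1 − ΣVar(i)/total variance) = (3/2)·(1 − 7.17/9.83) = 0.406

α = 0.406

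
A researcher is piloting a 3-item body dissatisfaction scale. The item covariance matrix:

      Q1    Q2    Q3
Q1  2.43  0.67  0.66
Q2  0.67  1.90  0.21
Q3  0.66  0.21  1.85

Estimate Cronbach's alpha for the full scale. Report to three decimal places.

sum of item variances = 2.43 + 1.90 + 1.85 = 6.18
Sum of off-diagonal covariances = 1.54
total variance = 6.18 + 2 × 1.54 = 9.26
α = (k/(k−1))·(1 − sum of item variances/total variance) = (3/2)·(1 − 6.18/9.26) = 0.499

α = 0.499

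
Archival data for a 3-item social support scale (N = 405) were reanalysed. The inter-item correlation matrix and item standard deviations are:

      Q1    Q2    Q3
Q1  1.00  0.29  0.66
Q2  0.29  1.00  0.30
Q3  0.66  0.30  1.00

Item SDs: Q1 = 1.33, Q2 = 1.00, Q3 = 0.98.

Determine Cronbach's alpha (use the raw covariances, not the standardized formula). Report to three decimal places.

Cronbach's alpha = 0.678

Σσ²ᵢ = 1.33² + 1.00² + 0.98² = 3.7293
Covariances σ_ij = r_ij · s_i · s_j:
  σ(Q1,Q2) = 0.29 × 1.33 × 1.00 = 0.3857
  σ(Q1,Q3) = 0.66 × 1.33 × 0.98 = 0.8602
  σ(Q2,Q3) = 0.30 × 1.00 × 0.98 = 0.2940
σ²_T = Σσ²ᵢ + 2·Σσ_ij = 3.7293 + 2 × 1.5399 = 6.8091
α = (3/2)·(1 − 3.7293/6.8091) = 0.678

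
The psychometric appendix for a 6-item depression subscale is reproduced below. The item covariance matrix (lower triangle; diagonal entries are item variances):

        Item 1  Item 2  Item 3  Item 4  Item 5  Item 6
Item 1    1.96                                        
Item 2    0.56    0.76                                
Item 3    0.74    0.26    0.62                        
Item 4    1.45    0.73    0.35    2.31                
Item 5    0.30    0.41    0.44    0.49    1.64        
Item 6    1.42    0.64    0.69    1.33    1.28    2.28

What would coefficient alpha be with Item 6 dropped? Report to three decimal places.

coefficient alpha = 0.764

Remaining items: Item 1, Item 2, Item 3, Item 4, Item 5 (k = 5).
Σσᵢ² = 1.96 + 0.76 + 0.62 + 2.31 + 1.64 = 7.29
σ²_T = 7.29 + 2 × 5.73 = 18.75
α (item deleted) = (5/4)·(1 − 7.29/18.75) = 0.764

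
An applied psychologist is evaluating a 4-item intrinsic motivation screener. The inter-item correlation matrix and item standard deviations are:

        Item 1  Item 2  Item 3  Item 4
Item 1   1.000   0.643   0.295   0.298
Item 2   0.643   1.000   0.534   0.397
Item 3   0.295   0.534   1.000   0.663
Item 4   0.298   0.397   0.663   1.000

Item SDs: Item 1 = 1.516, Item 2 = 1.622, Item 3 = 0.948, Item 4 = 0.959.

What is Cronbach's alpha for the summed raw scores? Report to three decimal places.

Cronbach's alpha = 0.761

Σσ²ᵢ = 1.516² + 1.622² + 0.948² + 0.959² = 6.7475
Covariances σ_ij = r_ij · s_i · s_j:
  σ(Item 1,Item 2) = 0.643 × 1.516 × 1.622 = 1.5811
  σ(Item 1,Item 3) = 0.295 × 1.516 × 0.948 = 0.4240
  σ(Item 1,Item 4) = 0.298 × 1.516 × 0.959 = 0.4332
  σ(Item 2,Item 3) = 0.534 × 1.622 × 0.948 = 0.8211
  σ(Item 2,Item 4) = 0.397 × 1.622 × 0.959 = 0.6175
  σ(Item 3,Item 4) = 0.663 × 0.948 × 0.959 = 0.6028
σ²_T = Σσ²ᵢ + 2·Σσ_ij = 6.7475 + 2 × 4.4797 = 15.7069
α = (4/3)·(1 − 6.7475/15.7069) = 0.761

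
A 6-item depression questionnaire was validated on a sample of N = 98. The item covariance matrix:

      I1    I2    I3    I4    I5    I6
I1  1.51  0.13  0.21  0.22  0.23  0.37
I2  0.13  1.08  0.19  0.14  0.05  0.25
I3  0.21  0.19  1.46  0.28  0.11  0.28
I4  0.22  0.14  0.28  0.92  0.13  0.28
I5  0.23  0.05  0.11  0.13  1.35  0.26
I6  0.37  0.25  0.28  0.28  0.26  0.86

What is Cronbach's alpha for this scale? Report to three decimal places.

α = 0.559

ΣVar(i) = 1.51 + 1.08 + 1.46 + 0.92 + 1.35 + 0.86 = 7.18
Sum of the distinct covariances = 3.13
total variance = 7.18 + 2 × 3.13 = 13.44
α = (k/(k−1))·(1 − ΣVar(i)/total variance) = (6/5)·(1 − 7.18/13.44) = 0.559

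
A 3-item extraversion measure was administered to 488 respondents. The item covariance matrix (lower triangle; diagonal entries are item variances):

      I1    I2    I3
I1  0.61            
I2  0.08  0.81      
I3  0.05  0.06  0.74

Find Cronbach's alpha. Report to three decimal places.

α = 0.224

ΣVar(i) = 0.61 + 0.81 + 0.74 = 2.16
Sum of the distinct covariances = 0.19
total variance = 2.16 + 2 × 0.19 = 2.54
α = (k/(k−1))·(1 − ΣVar(i)/total variance) = (3/2)·(1 − 2.16/2.54) = 0.224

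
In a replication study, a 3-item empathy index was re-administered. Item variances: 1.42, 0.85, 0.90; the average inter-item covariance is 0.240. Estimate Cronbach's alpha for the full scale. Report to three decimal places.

α = 0.469

Σσᵢ² = 1.42 + 0.85 + 0.90 = 3.17
Sum of the 3 distinct covariances = 3 × 0.240 = 0.720
σ²_total = Σσᵢ² + 2·Σcov = 3.17 + 2 × 0.720 = 4.610
α = (3/2)·(1 − 3.17/4.610) = 0.469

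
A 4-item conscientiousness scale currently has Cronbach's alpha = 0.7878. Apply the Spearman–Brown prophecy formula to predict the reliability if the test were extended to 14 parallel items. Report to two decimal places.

predicted reliability = 0.93

Length factor m = 14/4 = 3.5000
α' = m·α / (1 + (m−1)·α)
   = 14/4 × 0.7878 / (1 + (14/4 − 1) × 0.7878)
   = 2.7573 / 2.9695 = 0.93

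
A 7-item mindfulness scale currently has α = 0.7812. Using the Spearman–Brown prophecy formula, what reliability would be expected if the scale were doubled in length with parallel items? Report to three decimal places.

Length factor m = 2
α' = m·α / (1 + (m−1)·α)
   = 2 × 0.7812 / (1 + (2 − 1) × 0.7812)
   = 1.5624 / 1.7812 = 0.877

predicted reliability = 0.877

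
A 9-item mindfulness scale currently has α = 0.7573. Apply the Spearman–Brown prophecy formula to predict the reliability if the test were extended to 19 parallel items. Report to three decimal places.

predicted reliability = 0.868

Length factor m = 19/9 = 2.1111
α' = m·α / (1 + (m−1)·α)
   = 19/9 × 0.7573 / (1 + (19/9 − 1) × 0.7573)
   = 1.5987 / 1.8414 = 0.868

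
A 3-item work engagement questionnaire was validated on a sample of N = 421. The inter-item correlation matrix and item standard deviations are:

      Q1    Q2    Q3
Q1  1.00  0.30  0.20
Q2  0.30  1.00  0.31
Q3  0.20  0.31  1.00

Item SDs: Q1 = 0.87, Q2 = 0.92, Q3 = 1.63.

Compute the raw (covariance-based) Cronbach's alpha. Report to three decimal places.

Cronbach's alpha = 0.475

Σσ²ᵢ = 0.87² + 0.92² + 1.63² = 4.2602
Covariances σ_ij = r_ij · s_i · s_j:
  σ(Q1,Q2) = 0.30 × 0.87 × 0.92 = 0.2401
  σ(Q1,Q3) = 0.20 × 0.87 × 1.63 = 0.2836
  σ(Q2,Q3) = 0.31 × 0.92 × 1.63 = 0.4649
σ²_T = Σσ²ᵢ + 2·Σσ_ij = 4.2602 + 2 × 0.9886 = 6.2374
α = (3/2)·(1 − 4.2602/6.2374) = 0.475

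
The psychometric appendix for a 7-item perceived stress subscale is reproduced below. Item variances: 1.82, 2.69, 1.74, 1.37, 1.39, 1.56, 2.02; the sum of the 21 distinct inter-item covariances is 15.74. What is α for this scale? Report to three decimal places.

α = 0.833

sum of item variances = 1.82 + 2.69 + 1.74 + 1.37 + 1.39 + 1.56 + 2.02 = 12.59
Sum of distinct covariances = 15.74
Var(T) = sum of item variances + 2·Σcov = 12.59 + 2 × 15.74 = 44.07
α = (7/6)·(1 − 12.59/44.07) = 0.833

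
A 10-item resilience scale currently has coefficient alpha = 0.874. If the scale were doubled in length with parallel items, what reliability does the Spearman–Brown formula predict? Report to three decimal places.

Length factor m = 2
α' = m·α / (1 + (m−1)·α)
   = 2 × 0.874 / (1 + (2 − 1) × 0.874)
   = 1.7480 / 1.8740 = 0.933

predicted reliability = 0.933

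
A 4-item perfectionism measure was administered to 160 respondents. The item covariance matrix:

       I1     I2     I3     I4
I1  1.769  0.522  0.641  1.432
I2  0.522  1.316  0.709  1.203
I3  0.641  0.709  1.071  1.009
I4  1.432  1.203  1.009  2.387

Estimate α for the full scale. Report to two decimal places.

sum of item variances = 1.769 + 1.316 + 1.071 + 2.387 = 6.543
Sum of off-diagonal covariances = 5.516
Var(T) = 6.543 + 2 × 5.516 = 17.575
α = (k/(k−1))·(1 − sum of item variances/Var(T)) = (4/3)·(1 − 6.543/17.575) = 0.84

α = 0.84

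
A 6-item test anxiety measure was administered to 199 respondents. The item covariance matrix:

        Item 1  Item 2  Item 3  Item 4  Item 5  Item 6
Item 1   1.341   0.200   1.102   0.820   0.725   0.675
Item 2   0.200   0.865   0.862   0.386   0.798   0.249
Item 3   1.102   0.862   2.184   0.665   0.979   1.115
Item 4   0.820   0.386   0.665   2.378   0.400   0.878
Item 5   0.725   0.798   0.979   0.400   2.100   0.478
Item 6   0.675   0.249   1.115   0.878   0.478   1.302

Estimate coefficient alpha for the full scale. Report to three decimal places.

α = 0.804

ΣVar(i) = 1.341 + 0.865 + 2.184 + 2.378 + 2.100 + 1.302 = 10.170
Sum of off-diagonal covariances = 10.332
total variance = 10.170 + 2 × 10.332 = 30.834
α = (k/(k−1))·(1 − ΣVar(i)/total variance) = (6/5)·(1 − 10.170/30.834) = 0.804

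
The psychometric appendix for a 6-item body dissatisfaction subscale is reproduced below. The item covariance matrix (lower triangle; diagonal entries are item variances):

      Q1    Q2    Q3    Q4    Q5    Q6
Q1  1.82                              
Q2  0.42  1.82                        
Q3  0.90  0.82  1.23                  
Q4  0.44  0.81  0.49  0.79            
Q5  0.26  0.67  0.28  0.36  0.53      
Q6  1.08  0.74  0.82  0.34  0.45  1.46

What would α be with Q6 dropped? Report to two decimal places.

α = 0.80

Remaining items: Q1, Q2, Q3, Q4, Q5 (k = 5).
sum of item variances = 1.82 + 1.82 + 1.23 + 0.79 + 0.53 = 6.19
total variance = 6.19 + 2 × 5.45 = 17.09
α (item deleted) = (5/4)·(1 − 6.19/17.09) = 0.80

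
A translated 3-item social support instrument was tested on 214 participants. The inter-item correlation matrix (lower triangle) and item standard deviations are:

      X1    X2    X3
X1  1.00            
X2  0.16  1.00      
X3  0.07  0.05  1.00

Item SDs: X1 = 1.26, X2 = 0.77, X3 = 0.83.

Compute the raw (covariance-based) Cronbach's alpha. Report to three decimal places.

Σσ²ᵢ = 1.26² + 0.77² + 0.83² = 2.8694
Covariances σ_ij = r_ij · s_i · s_j:
  σ(X1,X2) = 0.16 × 1.26 × 0.77 = 0.1552
  σ(X1,X3) = 0.07 × 1.26 × 0.83 = 0.0732
  σ(X2,X3) = 0.05 × 0.77 × 0.83 = 0.0320
σ²_T = Σσ²ᵢ + 2·Σσ_ij = 2.8694 + 2 × 0.2604 = 3.3902
α = (3/2)·(1 − 2.8694/3.3902) = 0.230

Cronbach's alpha = 0.230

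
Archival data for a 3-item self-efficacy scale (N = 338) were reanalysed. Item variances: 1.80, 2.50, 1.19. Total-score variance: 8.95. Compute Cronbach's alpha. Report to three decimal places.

sum of item variances = 1.80 + 2.50 + 1.19 = 5.49
α = (k/(k−1))·(1 − sum of item variances/σ²_T) = (3/2)·(1 − 5.49/8.95) = 0.580

Cronbach's alpha = 0.580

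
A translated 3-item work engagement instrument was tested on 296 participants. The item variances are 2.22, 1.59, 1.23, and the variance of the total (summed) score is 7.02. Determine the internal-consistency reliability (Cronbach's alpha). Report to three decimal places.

Σσᵢ² = 2.22 + 1.59 + 1.23 = 5.04
α = (k/(k−1))·(1 − Σσᵢ²/Var(T)) = (3/2)·(1 − 5.04/7.02) = 0.423

α = 0.423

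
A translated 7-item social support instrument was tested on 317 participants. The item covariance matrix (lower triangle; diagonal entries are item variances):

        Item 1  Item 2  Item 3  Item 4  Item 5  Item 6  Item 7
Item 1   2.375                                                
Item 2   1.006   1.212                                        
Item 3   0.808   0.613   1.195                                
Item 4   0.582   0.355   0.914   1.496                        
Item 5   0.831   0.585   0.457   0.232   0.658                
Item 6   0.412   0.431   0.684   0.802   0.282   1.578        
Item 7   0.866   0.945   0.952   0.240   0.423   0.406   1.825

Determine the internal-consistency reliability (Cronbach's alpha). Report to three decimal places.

Cronbach's alpha = 0.832

sum of item variances = 2.375 + 1.212 + 1.195 + 1.496 + 0.658 + 1.578 + 1.825 = 10.339
Sum of the distinct covariances = 12.826
σ²_T = 10.339 + 2 × 12.826 = 35.991
α = (k/(k−1))·(1 − sum of item variances/σ²_T) = (7/6)·(1 − 10.339/35.991) = 0.832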